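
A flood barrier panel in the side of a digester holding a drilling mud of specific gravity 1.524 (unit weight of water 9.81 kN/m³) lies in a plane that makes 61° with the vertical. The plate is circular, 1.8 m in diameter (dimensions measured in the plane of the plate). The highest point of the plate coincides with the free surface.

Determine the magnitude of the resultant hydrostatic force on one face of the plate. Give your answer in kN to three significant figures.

F ≈ 16.6 kN

γ = 1.524 × 9.81 = 14.95044 kN/m³.
The plate makes 61° with the vertical, i.e. θ = 90° − 61° = 29° to the horizontal. Measuring y along the incline from the free-surface line, vertical depth h = y·sinθ with sinθ = 0.484810.
The centroid is at the centre, 0.9 m below the top of the plate, so y_c = 0.9 m and h_c = 0.9 × 0.484810 = 0.436329 m.
A = π(0.9)² = 2.54469 m².
Resultant F = γ·h_c·A = 14.95044 × 0.436329 × 2.54469 = 16.5998 kN.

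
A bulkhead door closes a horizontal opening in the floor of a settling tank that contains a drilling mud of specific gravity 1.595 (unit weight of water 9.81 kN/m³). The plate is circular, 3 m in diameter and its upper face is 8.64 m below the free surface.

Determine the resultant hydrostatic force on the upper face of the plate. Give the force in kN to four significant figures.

F ≈ 955.6 kN

γ = 1.595 × 9.81 = 15.64695 kN/m³.
The plate is horizontal, so pressure is uniform at p = γ·h = 15.64695 × 8.64 = 135.19 kN/m².
A = π(1.5)² = 7.06858 m².
F = p·A = 135.19 × 7.06858 = 955.601 kN.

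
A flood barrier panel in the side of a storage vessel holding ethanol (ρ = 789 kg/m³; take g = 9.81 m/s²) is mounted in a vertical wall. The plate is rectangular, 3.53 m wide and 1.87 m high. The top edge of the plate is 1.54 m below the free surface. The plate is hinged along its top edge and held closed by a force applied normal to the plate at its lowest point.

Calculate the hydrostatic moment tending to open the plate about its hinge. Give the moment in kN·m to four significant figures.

M ≈ 133.1 kN·m

γ = ρg = 789 × 9.81 / 1000 = 7.74009 kN/m³.
The centroid lies 1.87/2 = 0.935 m below the top edge, so the centroid depth is h_c = 1.54 + 0.935 = 2.475 m.
A = 3.53 × 1.87 = 6.6011 m².
Resultant F = γ·h_c·A = 7.74009 × 2.475 × 6.6011 = 126.455 kN.
I_c = b·h³/12 = 3.53 × 1.87³/12 = 1.92362 m⁴.
Centre of pressure: y_p = y_c + I_c/(y_c·A) = 2.475 + 1.92362/(2.475 × 6.6011) = 2.475 + 0.117741 = 2.59274 m along the plane.
The resultant acts 0.935 + 0.117741 = 1.05274 m (along the plate) below the hinge at the top edge, so the moment about the hinge is M = F × 1.05274 = 126.455 × 1.05274 = 133.124 kN·m.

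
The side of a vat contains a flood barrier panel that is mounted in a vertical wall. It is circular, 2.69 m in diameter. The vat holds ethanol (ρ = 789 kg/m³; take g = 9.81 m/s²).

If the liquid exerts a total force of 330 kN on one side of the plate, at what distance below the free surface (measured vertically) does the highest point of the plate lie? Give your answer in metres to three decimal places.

d_top ≈ 6.157 m

γ = ρg = 789 × 9.81 / 1000 = 7.74009 kN/m³.
A = π(1.345)² = 5.68322 m².
From F = γ·h_c·A, the centroid depth is h_c = 330/(7.74009 × 5.68322) = 7.50194 m.
The centroid is at the centre, 1.345 m below the top of the plate, so the highest point sits at h_top = 7.50194 − 1.345 = 6.15694 m below the surface.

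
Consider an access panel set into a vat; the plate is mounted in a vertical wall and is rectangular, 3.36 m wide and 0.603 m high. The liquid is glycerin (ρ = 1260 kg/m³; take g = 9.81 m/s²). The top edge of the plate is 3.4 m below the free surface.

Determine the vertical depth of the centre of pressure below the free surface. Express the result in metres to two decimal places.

γ = ρg = 1260 × 9.81 / 1000 = 12.3606 kN/m³.
The centroid lies 0.603/2 = 0.3015 m below the top edge, so the centroid depth is h_c = 3.4 + 0.3015 = 3.7015 m.
A = 3.36 × 0.603 = 2.02608 m².
Resultant F = γ·h_c·A = 12.3606 × 3.7015 × 2.02608 = 92.6988 kN.
I_c = b·h³/12 = 3.36 × 0.603³/12 = 0.0613917 m⁴.
Centre of pressure: y_p = y_c + I_c/(y_c·A) = 3.7015 + 0.0613917/(3.7015 × 2.02608) = 3.7015 + 0.00818607 = 3.70969 m along the plane.

h_p = 3.71 m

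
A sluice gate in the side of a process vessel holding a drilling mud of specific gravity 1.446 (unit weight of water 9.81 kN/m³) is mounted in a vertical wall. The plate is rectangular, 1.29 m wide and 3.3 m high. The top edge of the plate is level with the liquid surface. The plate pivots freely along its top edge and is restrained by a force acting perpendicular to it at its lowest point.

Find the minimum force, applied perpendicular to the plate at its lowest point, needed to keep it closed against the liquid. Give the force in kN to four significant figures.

P ≈ 66.43 kN

γ = 1.446 × 9.81 = 14.18526 kN/m³.
The centroid lies 3.3/2 = 1.65 m below the top edge, so the centroid depth is h_c = 1.65 m.
A = 1.29 × 3.3 = 4.257 m².
Resultant F = γ·h_c·A = 14.18526 × 1.65 × 4.257 = 99.638 kN.
I_c = b·h³/12 = 1.29 × 3.3³/12 = 3.86323 m⁴.
Centre of pressure: y_p = y_c + I_c/(y_c·A) = 1.65 + 3.86323/(1.65 × 4.257) = 1.65 + 0.55 = 2.2 m along the plane.
The resultant acts 1.65 + 0.55 = 2.2 m (along the plate) below the hinge at the top edge, so the moment about the hinge is M = F × 2.2 = 99.638 × 2.2 = 219.204 kN·m.
A normal force at the bottom, 3.3 m from the hinge, must supply this moment: P = 219.204/3.3 = 66.4255 kN.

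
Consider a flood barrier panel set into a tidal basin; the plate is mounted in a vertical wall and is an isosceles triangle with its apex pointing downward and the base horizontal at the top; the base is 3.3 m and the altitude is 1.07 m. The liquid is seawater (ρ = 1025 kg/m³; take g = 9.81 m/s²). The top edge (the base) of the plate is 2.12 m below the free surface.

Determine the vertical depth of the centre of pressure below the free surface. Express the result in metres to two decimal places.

h_p = 2.50 m

γ = ρg = 1025 × 9.81 / 1000 = 10.05525 kN/m³.
With the apex down, the centroid sits h/3 = 1.07/3 = 0.356667 m below the base (the top edge), so the centroid depth is h_c = 2.12 + 0.356667 = 2.47667 m.
A = ½ × 3.3 × 1.07 = 1.7655 m².
Resultant F = γ·h_c·A = 10.05525 × 2.47667 × 1.7655 = 43.9672 kN.
I_c = b·h³/36 = 3.3 × 1.07³/36 = 0.112296 m⁴.
Centre of pressure: y_p = y_c + I_c/(y_c·A) = 2.47667 + 0.112296/(2.47667 × 1.7655) = 2.47667 + 0.025682 = 2.50235 m along the plane.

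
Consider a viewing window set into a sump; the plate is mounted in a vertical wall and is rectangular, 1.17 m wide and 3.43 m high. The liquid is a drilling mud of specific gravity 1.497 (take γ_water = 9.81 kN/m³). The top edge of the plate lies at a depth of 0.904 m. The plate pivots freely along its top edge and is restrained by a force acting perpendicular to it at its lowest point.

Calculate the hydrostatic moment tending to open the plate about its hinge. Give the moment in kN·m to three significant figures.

M ≈ 322 kN·m

γ = 1.497 × 9.81 = 14.68557 kN/m³.
The centroid lies 3.43/2 = 1.715 m below the top edge, so the centroid depth is h_c = 0.904 + 1.715 = 2.619 m.
A = 1.17 × 3.43 = 4.0131 m².
Resultant F = γ·h_c·A = 14.68557 × 2.619 × 4.0131 = 154.35 kN.
I_c = b·h³/12 = 1.17 × 3.43³/12 = 3.93448 m⁴.
Centre of pressure: y_p = y_c + I_c/(y_c·A) = 2.619 + 3.93448/(2.619 × 4.0131) = 2.619 + 0.374345 = 2.99335 m along the plane.
The resultant acts 1.715 + 0.374345 = 2.08935 m (along the plate) below the hinge at the top edge, so the moment about the hinge is M = F × 2.08935 = 154.35 × 2.08935 = 322.491 kN·m.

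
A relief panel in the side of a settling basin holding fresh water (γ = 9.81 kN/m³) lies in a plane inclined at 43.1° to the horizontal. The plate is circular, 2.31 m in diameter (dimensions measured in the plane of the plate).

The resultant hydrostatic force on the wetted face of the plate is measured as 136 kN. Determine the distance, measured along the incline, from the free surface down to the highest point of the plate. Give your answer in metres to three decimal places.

γ = 9.81 kN/m³.
A = π(1.155)² = 4.19096 m².
From F = γ·h_c·A, the centroid depth is h_c = 136/(9.81 × 4.19096) = 3.30793 m.
Let θ = 43.1° be the plate's angle to the horizontal; measure y along the incline from where the plane meets the free surface. Vertical depth h = y·sinθ with sinθ = 0.683274.
Along the incline, y_c = h_c/sinθ = 3.30793/0.683274 = 4.84129 m.
The centroid is at the centre, 1.155 m below the top of the plate, so the highest point sits at y_top = 4.84129 − 1.155 = 3.68629 m along the incline.

y_top ≈ 3.686 m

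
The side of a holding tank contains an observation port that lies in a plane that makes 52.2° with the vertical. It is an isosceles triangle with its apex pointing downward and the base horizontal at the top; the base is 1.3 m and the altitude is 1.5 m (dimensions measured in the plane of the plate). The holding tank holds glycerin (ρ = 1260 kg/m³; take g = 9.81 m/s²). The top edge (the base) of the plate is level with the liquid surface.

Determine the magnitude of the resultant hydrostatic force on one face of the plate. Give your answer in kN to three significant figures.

F ≈ 3.69 kN

γ = ρg = 1260 × 9.81 / 1000 = 12.3606 kN/m³.
The plate makes 52.2° with the vertical, i.e. θ = 90° − 52.2° = 37.8° to the horizontal. Measuring y along the incline from the free-surface line, vertical depth h = y·sinθ with sinθ = 0.612907.
With the apex down, the centroid sits h/3 = 1.5/3 = 0.5 m below the base (the top edge), so y_c = 0.5 m and h_c = 0.5 × 0.612907 = 0.306453 m.
A = ½ × 1.3 × 1.5 = 0.975 m².
Resultant F = γ·h_c·A = 12.3606 × 0.306453 × 0.975 = 3.69324 kN.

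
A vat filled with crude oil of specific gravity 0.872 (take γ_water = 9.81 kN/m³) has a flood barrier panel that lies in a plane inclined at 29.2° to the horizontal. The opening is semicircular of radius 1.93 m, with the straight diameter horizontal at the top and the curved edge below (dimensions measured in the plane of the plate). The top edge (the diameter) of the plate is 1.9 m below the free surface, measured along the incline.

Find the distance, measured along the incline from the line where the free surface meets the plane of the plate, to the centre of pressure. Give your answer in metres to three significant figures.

y_p = 2.81 m

γ = 0.872 × 9.81 = 8.55432 kN/m³.
Let θ = 29.2° be the plate's angle to the horizontal; measure y along the incline from where the plane meets the free surface. Vertical depth h = y·sinθ with sinθ = 0.487860.
The centroid of a semicircle lies 4r/(3π) = 0.819117 m from the diameter, here below the top edge, so y_c = 1.9 + 0.819117 = 2.71912 m and h_c = 2.71912 × 0.487860 = 1.32655 m.
A = πr²/2 = π × 1.93²/2 = 5.85106 m².
Resultant F = γ·h_c·A = 8.55432 × 1.32655 × 5.85106 = 66.3963 kN.
I_c = (π/8 − 8/(9π))·r⁴ = 0.109757 × 1.93⁴ = 1.52287 m⁴.
Centre of pressure: y_p = y_c + I_c/(y_c·A) = 2.71912 + 1.52287/(2.71912 × 5.85106) = 2.71912 + 0.0957194 = 2.81484 m along the plane.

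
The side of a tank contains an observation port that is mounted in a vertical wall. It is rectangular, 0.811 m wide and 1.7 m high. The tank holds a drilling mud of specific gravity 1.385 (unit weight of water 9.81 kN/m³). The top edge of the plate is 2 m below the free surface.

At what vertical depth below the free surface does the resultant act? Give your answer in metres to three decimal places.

h_p = 2.935 m

γ = 1.385 × 9.81 = 13.58685 kN/m³.
The centroid lies 1.7/2 = 0.85 m below the top edge, so the centroid depth is h_c = 2 + 0.85 = 2.85 m.
A = 0.811 × 1.7 = 1.3787 m².
Resultant F = γ·h_c·A = 13.58685 × 2.85 × 1.3787 = 53.3867 kN.
I_c = b·h³/12 = 0.811 × 1.7³/12 = 0.332037 m⁴.
Centre of pressure: y_p = y_c + I_c/(y_c·A) = 2.85 + 0.332037/(2.85 × 1.3787) = 2.85 + 0.0845029 = 2.9345 m along the plane.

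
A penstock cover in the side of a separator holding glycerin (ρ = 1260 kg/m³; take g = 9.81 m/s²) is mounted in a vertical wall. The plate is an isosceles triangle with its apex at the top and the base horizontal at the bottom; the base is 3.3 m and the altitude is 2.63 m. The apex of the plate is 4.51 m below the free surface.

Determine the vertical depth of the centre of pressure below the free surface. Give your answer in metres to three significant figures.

h_p = 6.32 m

γ = ρg = 1260 × 9.81 / 1000 = 12.3606 kN/m³.
With the apex up, the centroid sits 2h/3 = 2 × 2.63/3 = 1.75333 m below the apex, so the centroid depth is h_c = 4.51 + 1.75333 = 6.26333 m.
A = ½ × 3.3 × 2.63 = 4.3395 m².
Resultant F = γ·h_c·A = 12.3606 × 6.26333 × 4.3395 = 335.958 kN.
I_c = b·h³/36 = 3.3 × 2.63³/36 = 1.66755 m⁴.
Centre of pressure: y_p = y_c + I_c/(y_c·A) = 6.26333 + 1.66755/(6.26333 × 4.3395) = 6.26333 + 0.0613527 = 6.32468 m along the plane.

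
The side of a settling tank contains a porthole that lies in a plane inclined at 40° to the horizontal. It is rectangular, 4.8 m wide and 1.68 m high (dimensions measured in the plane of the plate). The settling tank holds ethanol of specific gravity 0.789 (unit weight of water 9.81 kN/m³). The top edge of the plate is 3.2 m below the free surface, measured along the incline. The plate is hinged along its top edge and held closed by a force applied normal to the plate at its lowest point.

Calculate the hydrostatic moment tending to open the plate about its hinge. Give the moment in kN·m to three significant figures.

γ = 0.789 × 9.81 = 7.74009 kN/m³.
Let θ = 40° be the plate's angle to the horizontal; measure y along the incline from where the plane meets the free surface. Vertical depth h = y·sinθ with sinθ = 0.642788.
The centroid lies 1.68/2 = 0.84 m below the top edge, so y_c = 3.2 + 0.84 = 4.04 m and h_c = 4.04 × 0.642788 = 2.59686 m.
A = 4.8 × 1.68 = 8.064 m².
Resultant F = γ·h_c·A = 7.74009 × 2.59686 × 8.064 = 162.086 kN.
I_c = b·h³/12 = 4.8 × 1.68³/12 = 1.89665 m⁴.
Centre of pressure: y_p = y_c + I_c/(y_c·A) = 4.04 + 1.89665/(4.04 × 8.064) = 4.04 + 0.0582177 = 4.09822 m along the plane.
The resultant acts 0.84 + 0.0582177 = 0.898218 m (along the plate) below the hinge at the top edge, so the moment about the hinge is M = F × 0.898218 = 162.086 × 0.898218 = 145.589 kN·m.

M ≈ 146 kN·m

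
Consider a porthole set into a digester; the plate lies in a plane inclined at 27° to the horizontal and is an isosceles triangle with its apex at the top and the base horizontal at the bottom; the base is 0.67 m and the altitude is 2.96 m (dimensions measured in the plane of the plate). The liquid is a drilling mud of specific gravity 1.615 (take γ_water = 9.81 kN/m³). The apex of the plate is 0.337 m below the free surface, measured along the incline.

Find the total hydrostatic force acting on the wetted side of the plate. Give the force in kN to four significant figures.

γ = 1.615 × 9.81 = 15.84315 kN/m³.
Let θ = 27° be the plate's angle to the horizontal; measure y along the incline from where the plane meets the free surface. Vertical depth h = y·sinθ with sinθ = 0.453990.
With the apex up, the centroid sits 2h/3 = 2 × 2.96/3 = 1.97333 m below the apex, so y_c = 0.337 + 1.97333 = 2.31033 m and h_c = 2.31033 × 0.453990 = 1.04887 m.
A = ½ × 0.67 × 2.96 = 0.9916 m².
Resultant F = γ·h_c·A = 15.84315 × 1.04887 × 0.9916 = 16.4778 kN.

F ≈ 16.48 kN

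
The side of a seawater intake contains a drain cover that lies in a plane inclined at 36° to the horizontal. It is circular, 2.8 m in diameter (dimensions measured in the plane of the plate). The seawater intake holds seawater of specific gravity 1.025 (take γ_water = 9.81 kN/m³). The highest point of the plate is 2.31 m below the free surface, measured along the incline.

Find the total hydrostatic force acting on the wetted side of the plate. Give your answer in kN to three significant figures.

γ = 1.025 × 9.81 = 10.05525 kN/m³.
Let θ = 36° be the plate's angle to the horizontal; measure y along the incline from where the plane meets the free surface. Vertical depth h = y·sinθ with sinθ = 0.587785.
The centroid is at the centre, 1.4 m below the top of the plate, so y_c = 2.31 + 1.4 = 3.71 m and h_c = 3.71 × 0.587785 = 2.18068 m.
A = π(1.4)² = 6.15752 m².
Resultant F = γ·h_c·A = 10.05525 × 2.18068 × 6.15752 = 135.018 kN.

F ≈ 135 kN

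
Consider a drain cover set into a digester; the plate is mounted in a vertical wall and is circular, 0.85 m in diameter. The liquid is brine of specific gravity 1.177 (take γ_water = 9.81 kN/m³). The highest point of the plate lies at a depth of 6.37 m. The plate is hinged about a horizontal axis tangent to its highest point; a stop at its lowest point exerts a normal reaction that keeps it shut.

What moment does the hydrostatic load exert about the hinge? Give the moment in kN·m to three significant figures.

γ = 1.177 × 9.81 = 11.54637 kN/m³.
The centroid is at the centre, 0.425 m below the top of the plate, so the centroid depth is h_c = 6.37 + 0.425 = 6.795 m.
A = π(0.425)² = 0.56745 m².
Resultant F = γ·h_c·A = 11.54637 × 6.795 × 0.56745 = 44.5208 kN.
I_c = πr⁴/4 = π × 0.425⁴/4 = 0.0256239 m⁴.
Centre of pressure: y_p = y_c + I_c/(y_c·A) = 6.795 + 0.0256239/(6.795 × 0.56745) = 6.795 + 0.00664551 = 6.80165 m along the plane.
The resultant acts 0.425 + 0.00664551 = 0.431646 m (along the plate) below the hinge at the top edge, so the moment about the hinge is M = F × 0.431646 = 44.5208 × 0.431646 = 19.2172 kN·m.

M ≈ 19.2 kN·m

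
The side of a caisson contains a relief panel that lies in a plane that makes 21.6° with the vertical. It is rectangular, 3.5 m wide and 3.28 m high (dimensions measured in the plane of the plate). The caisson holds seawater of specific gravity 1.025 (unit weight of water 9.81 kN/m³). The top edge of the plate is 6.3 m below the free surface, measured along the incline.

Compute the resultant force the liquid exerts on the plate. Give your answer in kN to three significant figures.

γ = 1.025 × 9.81 = 10.05525 kN/m³.
The plate makes 21.6° with the vertical, i.e. θ = 90° − 21.6° = 68.4° to the horizontal. Measuring y along the incline from the free-surface line, vertical depth h = y·sinθ with sinθ = 0.929776.
The centroid lies 3.28/2 = 1.64 m below the top edge, so y_c = 6.3 + 1.64 = 7.94 m and h_c = 7.94 × 0.929776 = 7.38242 m.
A = 3.5 × 3.28 = 11.48 m².
Resultant F = γ·h_c·A = 10.05525 × 7.38242 × 11.48 = 852.184 kN.

F ≈ 852 kN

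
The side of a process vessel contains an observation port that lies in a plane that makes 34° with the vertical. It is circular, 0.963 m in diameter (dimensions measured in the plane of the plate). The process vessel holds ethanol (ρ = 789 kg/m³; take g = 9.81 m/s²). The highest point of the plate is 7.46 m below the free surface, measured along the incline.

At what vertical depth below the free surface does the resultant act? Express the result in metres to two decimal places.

γ = ρg = 789 × 9.81 / 1000 = 7.74009 kN/m³.
The plate makes 34° with the vertical, i.e. θ = 90° − 34° = 56° to the horizontal. Measuring y along the incline from the free-surface line, vertical depth h = y·sinθ with sinθ = 0.829038.
The centroid is at the centre, 0.4815 m below the top of the plate, so y_c = 7.46 + 0.4815 = 7.9415 m and h_c = 7.9415 × 0.829038 = 6.58381 m.
A = π(0.4815)² = 0.728354 m².
Resultant F = γ·h_c·A = 7.74009 × 6.58381 × 0.728354 = 37.1164 kN.
I_c = πr⁴/4 = π × 0.4815⁴/4 = 0.0422158 m⁴.
Centre of pressure: y_p = y_c + I_c/(y_c·A) = 7.9415 + 0.0422158/(7.9415 × 0.728354) = 7.9415 + 0.00729844 = 7.9488 m along the plane.
Vertically, h_p = y_p·sinθ = 7.9488 × 0.829038 = 6.58986 m.

h_p = 6.59 m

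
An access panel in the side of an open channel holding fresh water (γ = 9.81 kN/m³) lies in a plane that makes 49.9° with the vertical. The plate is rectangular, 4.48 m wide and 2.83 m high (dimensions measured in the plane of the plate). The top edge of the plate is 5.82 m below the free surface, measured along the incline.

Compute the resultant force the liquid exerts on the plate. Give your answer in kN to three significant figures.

γ = 9.81 kN/m³.
The plate makes 49.9° with the vertical, i.e. θ = 90° − 49.9° = 40.1° to the horizontal. Measuring y along the incline from the free-surface line, vertical depth h = y·sinθ with sinθ = 0.644124.
The centroid lies 2.83/2 = 1.415 m below the top edge, so y_c = 5.82 + 1.415 = 7.235 m and h_c = 7.235 × 0.644124 = 4.66024 m.
A = 4.48 × 2.83 = 12.6784 m².
Resultant F = γ·h_c·A = 9.81 × 4.66024 × 12.6784 = 579.618 kN.

F ≈ 580 kN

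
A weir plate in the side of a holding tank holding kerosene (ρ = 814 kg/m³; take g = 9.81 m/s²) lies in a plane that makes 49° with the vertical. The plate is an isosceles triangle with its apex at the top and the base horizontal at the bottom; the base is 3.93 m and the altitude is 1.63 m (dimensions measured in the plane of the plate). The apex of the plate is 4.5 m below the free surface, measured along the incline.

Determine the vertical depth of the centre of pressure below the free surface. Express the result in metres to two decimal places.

γ = ρg = 814 × 9.81 / 1000 = 7.98534 kN/m³.
The plate makes 49° with the vertical, i.e. θ = 90° − 49° = 41° to the horizontal. Measuring y along the incline from the free-surface line, vertical depth h = y·sinθ with sinθ = 0.656059.
With the apex up, the centroid sits 2h/3 = 2 × 1.63/3 = 1.08667 m below the apex, so y_c = 4.5 + 1.08667 = 5.58667 m and h_c = 5.58667 × 0.656059 = 3.66519 m.
A = ½ × 3.93 × 1.63 = 3.20295 m².
Resultant F = γ·h_c·A = 7.98534 × 3.66519 × 3.20295 = 93.7433 kN.
I_c = b·h³/36 = 3.93 × 1.63³/36 = 0.472773 m⁴.
Centre of pressure: y_p = y_c + I_c/(y_c·A) = 5.58667 + 0.472773/(5.58667 × 3.20295) = 5.58667 + 0.026421 = 5.61309 m along the plane.
Vertically, h_p = y_p·sinθ = 5.61309 × 0.656059 = 3.68252 m.

h_p = 3.68 m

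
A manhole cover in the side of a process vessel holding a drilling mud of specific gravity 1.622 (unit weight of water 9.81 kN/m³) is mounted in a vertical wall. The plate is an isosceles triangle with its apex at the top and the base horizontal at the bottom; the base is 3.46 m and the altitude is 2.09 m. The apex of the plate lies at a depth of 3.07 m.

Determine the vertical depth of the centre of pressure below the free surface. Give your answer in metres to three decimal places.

h_p = 4.518 m

γ = 1.622 × 9.81 = 15.91182 kN/m³.
With the apex up, the centroid sits 2h/3 = 2 × 2.09/3 = 1.39333 m below the apex, so the centroid depth is h_c = 3.07 + 1.39333 = 4.46333 m.
A = ½ × 3.46 × 2.09 = 3.6157 m².
Resultant F = γ·h_c·A = 15.91182 × 4.46333 × 3.6157 = 256.786 kN.
I_c = b·h³/36 = 3.46 × 2.09³/36 = 0.87743 m⁴.
Centre of pressure: y_p = y_c + I_c/(y_c·A) = 4.46333 + 0.87743/(4.46333 × 3.6157) = 4.46333 + 0.0543702 = 4.5177 m along the plane.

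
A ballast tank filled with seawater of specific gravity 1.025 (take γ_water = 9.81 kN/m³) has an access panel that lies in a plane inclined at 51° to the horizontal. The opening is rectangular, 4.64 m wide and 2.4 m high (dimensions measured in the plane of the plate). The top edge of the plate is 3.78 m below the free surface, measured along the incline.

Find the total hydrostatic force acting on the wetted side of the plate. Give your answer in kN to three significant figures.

γ = 1.025 × 9.81 = 10.05525 kN/m³.
Let θ = 51° be the plate's angle to the horizontal; measure y along the incline from where the plane meets the free surface. Vertical depth h = y·sinθ with sinθ = 0.777146.
The centroid lies 2.4/2 = 1.2 m below the top edge, so y_c = 3.78 + 1.2 = 4.98 m and h_c = 4.98 × 0.777146 = 3.87019 m.
A = 4.64 × 2.4 = 11.136 m².
Resultant F = γ·h_c·A = 10.05525 × 3.87019 × 11.136 = 433.366 kN.

F ≈ 433 kN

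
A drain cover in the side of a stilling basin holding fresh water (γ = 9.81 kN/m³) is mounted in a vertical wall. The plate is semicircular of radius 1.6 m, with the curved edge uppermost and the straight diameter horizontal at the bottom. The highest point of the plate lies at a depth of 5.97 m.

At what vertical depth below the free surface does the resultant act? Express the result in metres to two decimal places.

h_p = 6.92 m

γ = 9.81 kN/m³.
The centroid lies 4r/(3π) = 0.679061 m above the diameter, so r − 4r/(3π) = 1.6 − 0.679061 = 0.920939 m below the topmost point, so the centroid depth is h_c = 5.97 + 0.920939 = 6.89094 m.
A = πr²/2 = π × 1.6²/2 = 4.02124 m².
Resultant F = γ·h_c·A = 9.81 × 6.89094 × 4.02124 = 271.836 kN.
I_c = (π/8 − 8/(9π))·r⁴ = 0.109757 × 1.6⁴ = 0.719303 m⁴.
Centre of pressure: y_p = y_c + I_c/(y_c·A) = 6.89094 + 0.719303/(6.89094 × 4.02124) = 6.89094 + 0.0259581 = 6.9169 m along the plane.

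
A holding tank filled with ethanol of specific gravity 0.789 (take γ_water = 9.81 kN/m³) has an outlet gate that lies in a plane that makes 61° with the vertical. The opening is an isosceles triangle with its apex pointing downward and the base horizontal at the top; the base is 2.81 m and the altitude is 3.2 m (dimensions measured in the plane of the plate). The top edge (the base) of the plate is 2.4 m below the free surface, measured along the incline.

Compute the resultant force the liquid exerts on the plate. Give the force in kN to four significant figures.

F ≈ 58.49 kN

γ = 0.789 × 9.81 = 7.74009 kN/m³.
The plate makes 61° with the vertical, i.e. θ = 90° − 61° = 29° to the horizontal. Measuring y along the incline from the free-surface line, vertical depth h = y·sinθ with sinθ = 0.484810.
With the apex down, the centroid sits h/3 = 3.2/3 = 1.06667 m below the base (the top edge), so y_c = 2.4 + 1.06667 = 3.46667 m and h_c = 3.46667 × 0.484810 = 1.68068 m.
A = ½ × 2.81 × 3.2 = 4.496 m².
Resultant F = γ·h_c·A = 7.74009 × 1.68068 × 4.496 = 58.4867 kN.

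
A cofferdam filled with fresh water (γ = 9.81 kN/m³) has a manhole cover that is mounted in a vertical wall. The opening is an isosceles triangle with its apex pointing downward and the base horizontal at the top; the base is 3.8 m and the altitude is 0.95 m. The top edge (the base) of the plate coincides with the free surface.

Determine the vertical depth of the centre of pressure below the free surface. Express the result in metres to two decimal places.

γ = 9.81 kN/m³.
With the apex down, the centroid sits h/3 = 0.95/3 = 0.316667 m below the base (the top edge), so the centroid depth is h_c = 0.316667 m.
A = ½ × 3.8 × 0.95 = 1.805 m².
Resultant F = γ·h_c·A = 9.81 × 0.316667 × 1.805 = 5.60724 kN.
I_c = b·h³/36 = 3.8 × 0.95³/36 = 0.0905007 m⁴.
Centre of pressure: y_p = y_c + I_c/(y_c·A) = 0.316667 + 0.0905007/(0.316667 × 1.805) = 0.316667 + 0.158333 = 0.475 m along the plane.

h_p = 0.48 m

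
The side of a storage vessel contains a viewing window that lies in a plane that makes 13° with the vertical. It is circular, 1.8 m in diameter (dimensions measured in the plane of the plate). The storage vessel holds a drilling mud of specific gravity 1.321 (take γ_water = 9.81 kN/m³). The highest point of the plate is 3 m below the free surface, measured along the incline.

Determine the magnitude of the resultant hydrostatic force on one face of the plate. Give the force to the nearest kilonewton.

γ = 1.321 × 9.81 = 12.95901 kN/m³.
The plate makes 13° with the vertical, i.e. θ = 90° − 13° = 77° to the horizontal. Measuring y along the incline from the free-surface line, vertical depth h = y·sinθ with sinθ = 0.974370.
The centroid is at the centre, 0.9 m below the top of the plate, so y_c = 3 + 0.9 = 3.9 m and h_c = 3.9 × 0.974370 = 3.80004 m.
A = π(0.9)² = 2.54469 m².
Resultant F = γ·h_c·A = 12.95901 × 3.80004 × 2.54469 = 125.313 kN.

F ≈ 125 kN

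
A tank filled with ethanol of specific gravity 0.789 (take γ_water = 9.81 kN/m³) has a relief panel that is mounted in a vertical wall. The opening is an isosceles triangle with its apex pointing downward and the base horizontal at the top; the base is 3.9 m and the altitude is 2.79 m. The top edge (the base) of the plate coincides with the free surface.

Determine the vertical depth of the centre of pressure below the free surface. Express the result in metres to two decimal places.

γ = 0.789 × 9.81 = 7.74009 kN/m³.
With the apex down, the centroid sits h/3 = 2.79/3 = 0.93 m below the base (the top edge), so the centroid depth is h_c = 0.93 m.
A = ½ × 3.9 × 2.79 = 5.4405 m².
Resultant F = γ·h_c·A = 7.74009 × 0.93 × 5.4405 = 39.1623 kN.
I_c = b·h³/36 = 3.9 × 2.79³/36 = 2.35274 m⁴.
Centre of pressure: y_p = y_c + I_c/(y_c·A) = 0.93 + 2.35274/(0.93 × 5.4405) = 0.93 + 0.464999 = 1.395 m along the plane.

h_p = 1.40 m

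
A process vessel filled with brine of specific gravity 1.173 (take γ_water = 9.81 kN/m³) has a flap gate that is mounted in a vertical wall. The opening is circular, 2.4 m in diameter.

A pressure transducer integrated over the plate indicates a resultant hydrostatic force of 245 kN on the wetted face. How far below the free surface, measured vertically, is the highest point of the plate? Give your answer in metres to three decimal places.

γ = 1.173 × 9.81 = 11.50713 kN/m³.
A = π(1.2)² = 4.52389 m².
From F = γ·h_c·A, the centroid depth is h_c = 245/(11.50713 × 4.52389) = 4.70638 m.
The centroid is at the centre, 1.2 m below the top of the plate, so the highest point sits at h_top = 4.70638 − 1.2 = 3.50638 m below the surface.

d_top ≈ 3.506 m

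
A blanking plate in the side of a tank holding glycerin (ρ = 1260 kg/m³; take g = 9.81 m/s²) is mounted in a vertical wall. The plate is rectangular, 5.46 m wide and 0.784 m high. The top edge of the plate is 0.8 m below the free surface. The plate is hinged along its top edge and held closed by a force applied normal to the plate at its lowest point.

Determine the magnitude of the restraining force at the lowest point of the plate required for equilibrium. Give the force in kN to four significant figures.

γ = ρg = 1260 × 9.81 / 1000 = 12.3606 kN/m³.
The centroid lies 0.784/2 = 0.392 m below the top edge, so the centroid depth is h_c = 0.8 + 0.392 = 1.192 m.
A = 5.46 × 0.784 = 4.28064 m².
Resultant F = γ·h_c·A = 12.3606 × 1.192 × 4.28064 = 63.0702 kN.
I_c = b·h³/12 = 5.46 × 0.784³/12 = 0.21926 m⁴.
Centre of pressure: y_p = y_c + I_c/(y_c·A) = 1.192 + 0.21926/(1.192 × 4.28064) = 1.192 + 0.0429709 = 1.23497 m along the plane.
The resultant acts 0.392 + 0.0429709 = 0.434971 m (along the plate) below the hinge at the top edge, so the moment about the hinge is M = F × 0.434971 = 63.0702 × 0.434971 = 27.4337 kN·m.
A normal force at the bottom, 0.784 m from the hinge, must supply this moment: P = 27.4337/0.784 = 34.992 kN.

P ≈ 34.99 kN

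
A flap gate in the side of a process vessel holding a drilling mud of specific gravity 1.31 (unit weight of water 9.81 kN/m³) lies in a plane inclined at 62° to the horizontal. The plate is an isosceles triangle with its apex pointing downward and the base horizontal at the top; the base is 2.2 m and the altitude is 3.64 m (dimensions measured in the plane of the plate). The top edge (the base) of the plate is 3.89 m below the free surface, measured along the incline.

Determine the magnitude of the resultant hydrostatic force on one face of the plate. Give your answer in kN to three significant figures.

γ = 1.31 × 9.81 = 12.8511 kN/m³.
Let θ = 62° be the plate's angle to the horizontal; measure y along the incline from where the plane meets the free surface. Vertical depth h = y·sinθ with sinθ = 0.882948.
With the apex down, the centroid sits h/3 = 3.64/3 = 1.21333 m below the base (the top edge), so y_c = 3.89 + 1.21333 = 5.10333 m and h_c = 5.10333 × 0.882948 = 4.50598 m.
A = ½ × 2.2 × 3.64 = 4.004 m².
Resultant F = γ·h_c·A = 12.8511 × 4.50598 × 4.004 = 231.859 kN.

F ≈ 232 kN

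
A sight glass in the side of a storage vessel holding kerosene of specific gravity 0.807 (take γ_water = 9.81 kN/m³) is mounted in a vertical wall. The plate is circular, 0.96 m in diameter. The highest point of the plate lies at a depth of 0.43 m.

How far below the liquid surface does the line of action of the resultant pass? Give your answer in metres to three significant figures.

γ = 0.807 × 9.81 = 7.91667 kN/m³.
The centroid is at the centre, 0.48 m below the top of the plate, so the centroid depth is h_c = 0.43 + 0.48 = 0.91 m.
A = π(0.48)² = 0.723823 m².
Resultant F = γ·h_c·A = 7.91667 × 0.91 × 0.723823 = 5.21454 kN.
I_c = πr⁴/4 = π × 0.48⁴/4 = 0.0416922 m⁴.
Centre of pressure: y_p = y_c + I_c/(y_c·A) = 0.91 + 0.0416922/(0.91 × 0.723823) = 0.91 + 0.0632967 = 0.973297 m along the plane.

h_p = 0.973 m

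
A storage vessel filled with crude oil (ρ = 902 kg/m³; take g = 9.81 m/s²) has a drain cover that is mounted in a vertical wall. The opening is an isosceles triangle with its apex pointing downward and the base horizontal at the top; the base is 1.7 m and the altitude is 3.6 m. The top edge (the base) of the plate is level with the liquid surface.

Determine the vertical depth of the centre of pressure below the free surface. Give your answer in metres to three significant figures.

h_p = 1.80 m

γ = ρg = 902 × 9.81 / 1000 = 8.84862 kN/m³.
With the apex down, the centroid sits h/3 = 3.6/3 = 1.2 m below the base (the top edge), so the centroid depth is h_c = 1.2 m.
A = ½ × 1.7 × 3.6 = 3.06 m².
Resultant F = γ·h_c·A = 8.84862 × 1.2 × 3.06 = 32.4921 kN.
I_c = b·h³/36 = 1.7 × 3.6³/36 = 2.2032 m⁴.
Centre of pressure: y_p = y_c + I_c/(y_c·A) = 1.2 + 2.2032/(1.2 × 3.06) = 1.2 + 0.6 = 1.8 m along the plane.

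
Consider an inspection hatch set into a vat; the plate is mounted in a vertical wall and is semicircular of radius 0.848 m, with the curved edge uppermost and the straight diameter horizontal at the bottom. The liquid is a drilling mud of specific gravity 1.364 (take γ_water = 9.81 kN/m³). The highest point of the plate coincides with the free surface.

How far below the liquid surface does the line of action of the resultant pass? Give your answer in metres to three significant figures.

h_p = 0.591 m

γ = 1.364 × 9.81 = 13.38084 kN/m³.
The centroid lies 4r/(3π) = 0.359902 m above the diameter, so r − 4r/(3π) = 0.848 − 0.359902 = 0.488098 m below the topmost point, so the centroid depth is h_c = 0.488098 m.
A = πr²/2 = π × 0.848²/2 = 1.12957 m².
Resultant F = γ·h_c·A = 13.38084 × 0.488098 × 1.12957 = 7.3774 kN.
I_c = (π/8 − 8/(9π))·r⁴ = 0.109757 × 0.848⁴ = 0.0567565 m⁴.
Centre of pressure: y_p = y_c + I_c/(y_c·A) = 0.488098 + 0.0567565/(0.488098 × 1.12957) = 0.488098 + 0.102943 = 0.591041 m along the plane.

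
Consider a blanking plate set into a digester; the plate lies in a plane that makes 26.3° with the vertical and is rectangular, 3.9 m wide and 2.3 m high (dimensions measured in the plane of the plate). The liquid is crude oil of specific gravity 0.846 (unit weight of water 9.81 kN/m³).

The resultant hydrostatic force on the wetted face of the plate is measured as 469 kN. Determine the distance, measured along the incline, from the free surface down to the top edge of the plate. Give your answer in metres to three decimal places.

y_top ≈ 5.877 m

γ = 0.846 × 9.81 = 8.29926 kN/m³.
A = 3.9 × 2.3 = 8.97 m².
From F = γ·h_c·A, the centroid depth is h_c = 469/(8.29926 × 8.97) = 6.30001 m.
The plate makes 26.3° with the vertical, i.e. θ = 90° − 26.3° = 63.7° to the horizontal. Measuring y along the incline from the free-surface line, vertical depth h = y·sinθ with sinθ = 0.896486.
Along the incline, y_c = h_c/sinθ = 6.30001/0.896486 = 7.02745 m.
The centroid lies 2.3/2 = 1.15 m below the top edge, so the top edge sits at y_top = 7.02745 − 1.15 = 5.87745 m along the incline.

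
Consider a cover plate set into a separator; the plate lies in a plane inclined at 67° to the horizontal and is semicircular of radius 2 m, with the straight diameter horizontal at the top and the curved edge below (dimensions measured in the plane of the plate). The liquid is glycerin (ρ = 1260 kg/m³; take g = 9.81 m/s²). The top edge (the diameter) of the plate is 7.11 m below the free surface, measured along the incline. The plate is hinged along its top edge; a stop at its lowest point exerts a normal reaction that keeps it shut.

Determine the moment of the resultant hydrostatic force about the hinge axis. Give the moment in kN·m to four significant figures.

M ≈ 502.9 kN·m

γ = ρg = 1260 × 9.81 / 1000 = 12.3606 kN/m³.
Let θ = 67° be the plate's angle to the horizontal; measure y along the incline from where the plane meets the free surface. Vertical depth h = y·sinθ with sinθ = 0.920505.
The centroid of a semicircle lies 4r/(3π) = 0.848826 m from the diameter, here below the top edge, so y_c = 7.11 + 0.848826 = 7.95883 m and h_c = 7.95883 × 0.920505 = 7.32614 m.
A = πr²/2 = π × 2²/2 = 6.28319 m².
Resultant F = γ·h_c·A = 12.3606 × 7.32614 × 6.28319 = 568.977 kN.
I_c = (π/8 − 8/(9π))·r⁴ = 0.109757 × 2⁴ = 1.75611 m⁴.
Centre of pressure: y_p = y_c + I_c/(y_c·A) = 7.95883 + 1.75611/(7.95883 × 6.28319) = 7.95883 + 0.0351174 = 7.99395 m along the plane.
The resultant acts 0.848826 + 0.0351174 = 0.883943 m (along the plate) below the hinge at the top edge, so the moment about the hinge is M = F × 0.883943 = 568.977 × 0.883943 = 502.943 kN·m.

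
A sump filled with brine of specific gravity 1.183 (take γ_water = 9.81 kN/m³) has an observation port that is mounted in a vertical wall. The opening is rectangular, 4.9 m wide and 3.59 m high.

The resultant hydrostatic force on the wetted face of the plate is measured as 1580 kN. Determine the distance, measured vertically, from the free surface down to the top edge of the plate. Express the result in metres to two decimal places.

d_top ≈ 5.94 m

γ = 1.183 × 9.81 = 11.60523 kN/m³.
A = 4.9 × 3.59 = 17.591 m².
From F = γ·h_c·A, the centroid depth is h_c = 1580/(11.60523 × 17.591) = 7.7395 m.
The centroid lies 3.59/2 = 1.795 m below the top edge, so the top edge sits at h_top = 7.7395 − 1.795 = 5.9445 m below the surface.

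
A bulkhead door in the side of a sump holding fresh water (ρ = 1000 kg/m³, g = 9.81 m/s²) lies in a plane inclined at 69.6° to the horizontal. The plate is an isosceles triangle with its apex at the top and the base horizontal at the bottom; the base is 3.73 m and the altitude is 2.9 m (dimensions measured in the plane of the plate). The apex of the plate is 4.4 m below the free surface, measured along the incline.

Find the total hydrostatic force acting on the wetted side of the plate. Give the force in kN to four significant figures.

F ≈ 315.0 kN

γ = ρg = 1000 × 9.81 = 9810 N/m³ = 9.81 kN/m³.
Let θ = 69.6° be the plate's angle to the horizontal; measure y along the incline from where the plane meets the free surface. Vertical depth h = y·sinθ with sinθ = 0.937282.
With the apex up, the centroid sits 2h/3 = 2 × 2.9/3 = 1.93333 m below the apex, so y_c = 4.4 + 1.93333 = 6.33333 m and h_c = 6.33333 × 0.937282 = 5.93612 m.
A = ½ × 3.73 × 2.9 = 5.4085 m².
Resultant F = γ·h_c·A = 9.81 × 5.93612 × 5.4085 = 314.955 kN.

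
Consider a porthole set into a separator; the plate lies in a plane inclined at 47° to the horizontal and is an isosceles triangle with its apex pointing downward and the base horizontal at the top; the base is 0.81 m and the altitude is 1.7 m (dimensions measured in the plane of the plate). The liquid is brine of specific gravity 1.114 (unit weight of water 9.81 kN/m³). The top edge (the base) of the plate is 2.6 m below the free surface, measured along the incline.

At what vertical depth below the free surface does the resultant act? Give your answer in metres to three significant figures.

γ = 1.114 × 9.81 = 10.92834 kN/m³.
Let θ = 47° be the plate's angle to the horizontal; measure y along the incline from where the plane meets the free surface. Vertical depth h = y·sinθ with sinθ = 0.731354.
With the apex down, the centroid sits h/3 = 1.7/3 = 0.566667 m below the base (the top edge), so y_c = 2.6 + 0.566667 = 3.16667 m and h_c = 3.16667 × 0.731354 = 2.31596 m.
A = ½ × 0.81 × 1.7 = 0.6885 m².
Resultant F = γ·h_c·A = 10.92834 × 2.31596 × 0.6885 = 17.4257 kN.
I_c = b·h³/36 = 0.81 × 1.7³/36 = 0.110542 m⁴.
Centre of pressure: y_p = y_c + I_c/(y_c·A) = 3.16667 + 0.110542/(3.16667 × 0.6885) = 3.16667 + 0.0507015 = 3.21737 m along the plane.
Vertically, h_p = y_p·sinθ = 3.21737 × 0.731354 = 2.35304 m.

h_p = 2.35 m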